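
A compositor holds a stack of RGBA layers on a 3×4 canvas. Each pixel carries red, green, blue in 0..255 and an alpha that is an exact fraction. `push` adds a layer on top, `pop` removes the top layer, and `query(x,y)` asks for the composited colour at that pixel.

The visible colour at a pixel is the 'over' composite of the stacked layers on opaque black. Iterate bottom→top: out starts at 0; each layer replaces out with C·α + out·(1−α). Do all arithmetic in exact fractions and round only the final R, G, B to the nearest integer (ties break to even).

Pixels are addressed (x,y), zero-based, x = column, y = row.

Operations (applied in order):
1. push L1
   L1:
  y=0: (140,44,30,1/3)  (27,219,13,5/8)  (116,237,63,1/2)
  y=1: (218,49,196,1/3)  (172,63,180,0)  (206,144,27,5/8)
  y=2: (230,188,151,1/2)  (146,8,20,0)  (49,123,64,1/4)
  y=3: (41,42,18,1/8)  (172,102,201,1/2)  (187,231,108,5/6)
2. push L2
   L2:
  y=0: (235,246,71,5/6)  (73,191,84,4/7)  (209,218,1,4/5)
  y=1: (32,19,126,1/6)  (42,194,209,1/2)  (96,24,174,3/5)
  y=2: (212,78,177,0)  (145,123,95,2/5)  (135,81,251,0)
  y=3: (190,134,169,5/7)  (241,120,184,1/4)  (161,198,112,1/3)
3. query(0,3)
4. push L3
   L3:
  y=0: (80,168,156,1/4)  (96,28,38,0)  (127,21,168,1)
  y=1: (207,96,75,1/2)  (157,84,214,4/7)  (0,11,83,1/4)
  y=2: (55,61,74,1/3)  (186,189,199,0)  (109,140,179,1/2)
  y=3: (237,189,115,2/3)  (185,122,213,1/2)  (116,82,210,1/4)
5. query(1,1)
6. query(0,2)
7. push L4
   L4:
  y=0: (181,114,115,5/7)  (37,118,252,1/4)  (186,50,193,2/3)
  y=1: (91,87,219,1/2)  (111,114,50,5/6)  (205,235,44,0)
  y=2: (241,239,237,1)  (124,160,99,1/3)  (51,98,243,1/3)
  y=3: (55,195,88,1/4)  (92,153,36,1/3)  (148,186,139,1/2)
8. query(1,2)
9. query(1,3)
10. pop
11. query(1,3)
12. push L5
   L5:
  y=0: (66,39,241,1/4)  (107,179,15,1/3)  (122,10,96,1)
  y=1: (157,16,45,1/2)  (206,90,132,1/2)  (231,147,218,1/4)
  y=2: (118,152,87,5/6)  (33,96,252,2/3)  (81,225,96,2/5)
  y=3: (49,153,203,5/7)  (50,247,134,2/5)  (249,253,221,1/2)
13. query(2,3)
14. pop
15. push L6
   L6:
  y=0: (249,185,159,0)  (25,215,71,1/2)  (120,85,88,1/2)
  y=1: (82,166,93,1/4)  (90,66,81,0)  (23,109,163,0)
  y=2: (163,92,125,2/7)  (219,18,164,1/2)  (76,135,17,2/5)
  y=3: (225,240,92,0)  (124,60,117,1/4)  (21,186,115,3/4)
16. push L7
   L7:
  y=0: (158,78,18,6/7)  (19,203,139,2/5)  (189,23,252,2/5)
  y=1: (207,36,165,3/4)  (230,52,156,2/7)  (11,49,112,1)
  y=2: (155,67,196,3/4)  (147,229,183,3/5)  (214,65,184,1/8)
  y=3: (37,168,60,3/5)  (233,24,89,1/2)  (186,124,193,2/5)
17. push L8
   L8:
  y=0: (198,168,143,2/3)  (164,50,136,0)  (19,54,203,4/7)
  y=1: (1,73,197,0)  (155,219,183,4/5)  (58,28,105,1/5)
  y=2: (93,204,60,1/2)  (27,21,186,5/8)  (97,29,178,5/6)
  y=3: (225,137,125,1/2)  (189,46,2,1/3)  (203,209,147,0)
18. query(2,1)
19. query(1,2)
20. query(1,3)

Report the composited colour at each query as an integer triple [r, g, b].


(0,3) stack=L1,L2; from [0,0,0]:
after L1 α=1/8: [41/8, 21/4, 9/4]
after L2 α=5/7: [3841/28, 1361/14, 1699/14]
= [137, 97, 121]

at x=1,y=1 over L1,L2,L3:
L1 α=0: [0, 0, 0]
L2 α=1/2: [21, 97, 209/2]
L3 α=4/7: [691/7, 627/7, 2339/14]
= [99, 90, 167]

query (0,2) [L1,L2,L3] — begin 0,0,0
L1 α=1/2: [115, 94, 151/2]
L2 α=0: [115, 94, 151/2]
L3 α=1/3: [95, 83, 75]
→ [95, 83, 75]

at x=1,y=2 over L1,L2,L3,L4:
after L1 α=0: [0, 0, 0]
after L2 α=2/5: [58, 246/5, 38]
after L3 α=0: [58, 246/5, 38]
after L4 α=1/3: [80, 1292/15, 175/3]
rounded: [80, 86, 58]

at x=1,y=3 over L1,L2,L3,L4:
+L1 (α=1/2) → [86, 51, 201/2]
+L2 (α=1/4) → [499/4, 273/4, 971/8]
+L3 (α=1/2) → [1239/8, 761/8, 2675/16]
+L4 (α=1/3) → [1607/12, 1373/12, 2963/24]
= [134, 114, 123]

query (1,3) [L1,L2,L3] — begin 0,0,0
after L1 α=1/2: [86, 51, 201/2]
after L2 α=1/4: [499/4, 273/4, 971/8]
after L3 α=1/2: [1239/8, 761/8, 2675/16]
→ [155, 95, 167]

at x=2,y=3 over L1,L2,L3,L5:
after L1 α=5/6: [935/6, 385/2, 90]
after L2 α=1/3: [1418/9, 583/3, 292/3]
after L3 α=1/4: [883/6, 665/4, 251/2]
after L5 α=1/2: [2377/12, 1677/8, 693/4]
= [198, 210, 173]

(2,1) stack=L1,L2,L3,L6,L7,L8; from [0,0,0]:
+L1 (α=5/8) → [515/4, 90, 135/8]
+L2 (α=3/5) → [1091/10, 252/5, 2223/20]
+L3 (α=1/4) → [3273/40, 811/20, 8329/80]
+L6 (α=0) → [3273/40, 811/20, 8329/80]
+L7 (α=1) → [11, 49, 112]
+L8 (α=1/5) → [102/5, 224/5, 553/5]
→ [20, 45, 111]

query (1,2) [L1,L2,L3,L6,L7,L8] — begin 0,0,0
+L1 (α=0) → [0, 0, 0]
+L2 (α=2/5) → [58, 246/5, 38]
+L3 (α=0) → [58, 246/5, 38]
+L6 (α=1/2) → [277/2, 168/5, 101]
+L7 (α=3/5) → [718/5, 3771/25, 751/5]
+L8 (α=5/8) → [2829/40, 6969/100, 6903/40]
= [71, 70, 173]

(1,3) stack=L1,L2,L3,L6,L7,L8; from [0,0,0]:
L1 α=1/2: [86, 51, 201/2]
L2 α=1/4: [499/4, 273/4, 971/8]
L3 α=1/2: [1239/8, 761/8, 2675/16]
L6 α=1/4: [4709/32, 2763/32, 9897/64]
L7 α=1/2: [12165/64, 3531/64, 15593/128]
L8 α=1/3: [6071/32, 5003/96, 15721/192]
rounded: [190, 52, 82]


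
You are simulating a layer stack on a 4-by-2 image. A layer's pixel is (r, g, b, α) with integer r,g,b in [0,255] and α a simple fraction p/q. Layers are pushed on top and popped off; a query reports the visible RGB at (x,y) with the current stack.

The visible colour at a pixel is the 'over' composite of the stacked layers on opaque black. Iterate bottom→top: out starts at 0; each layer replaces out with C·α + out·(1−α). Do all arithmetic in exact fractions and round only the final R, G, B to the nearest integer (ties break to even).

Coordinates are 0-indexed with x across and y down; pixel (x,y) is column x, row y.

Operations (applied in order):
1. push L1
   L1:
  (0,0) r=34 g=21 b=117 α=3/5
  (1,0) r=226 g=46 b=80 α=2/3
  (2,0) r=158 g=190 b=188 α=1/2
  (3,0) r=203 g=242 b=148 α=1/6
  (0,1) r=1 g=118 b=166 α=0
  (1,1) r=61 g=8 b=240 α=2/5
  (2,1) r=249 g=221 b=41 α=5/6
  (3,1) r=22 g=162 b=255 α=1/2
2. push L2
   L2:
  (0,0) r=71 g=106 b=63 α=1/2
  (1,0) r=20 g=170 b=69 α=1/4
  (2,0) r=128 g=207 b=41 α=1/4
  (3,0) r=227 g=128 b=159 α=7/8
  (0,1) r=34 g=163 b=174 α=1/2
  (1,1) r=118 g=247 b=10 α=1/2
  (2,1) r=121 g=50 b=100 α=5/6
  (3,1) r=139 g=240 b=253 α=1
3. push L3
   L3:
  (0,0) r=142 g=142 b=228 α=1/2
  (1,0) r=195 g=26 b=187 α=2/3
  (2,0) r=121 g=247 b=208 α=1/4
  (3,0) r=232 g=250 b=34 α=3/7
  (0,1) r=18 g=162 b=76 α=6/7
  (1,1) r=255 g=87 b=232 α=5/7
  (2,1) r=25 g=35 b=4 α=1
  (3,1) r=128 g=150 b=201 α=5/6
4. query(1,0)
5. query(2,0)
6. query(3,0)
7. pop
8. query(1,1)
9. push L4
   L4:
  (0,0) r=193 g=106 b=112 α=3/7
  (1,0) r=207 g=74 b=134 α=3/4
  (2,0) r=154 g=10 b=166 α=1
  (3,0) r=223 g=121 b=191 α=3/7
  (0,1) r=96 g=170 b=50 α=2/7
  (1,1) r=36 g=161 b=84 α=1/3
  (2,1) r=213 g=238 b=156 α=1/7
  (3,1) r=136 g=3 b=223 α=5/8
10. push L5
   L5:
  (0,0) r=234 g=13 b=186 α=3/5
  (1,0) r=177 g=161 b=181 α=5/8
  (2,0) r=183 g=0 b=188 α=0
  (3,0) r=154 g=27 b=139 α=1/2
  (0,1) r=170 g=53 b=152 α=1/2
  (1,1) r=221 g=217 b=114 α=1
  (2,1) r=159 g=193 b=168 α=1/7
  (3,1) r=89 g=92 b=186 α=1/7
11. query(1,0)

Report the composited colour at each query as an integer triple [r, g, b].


query (1,0) [L1,L2,L3] — begin 0,0,0
after L1 α=2/3: [452/3, 92/3, 160/3]
after L2 α=1/4: [118, 131/2, 229/4]
after L3 α=2/3: [508/3, 235/6, 575/4]
→ [169, 39, 144]

(2,0) stack=L1,L2,L3; from [0,0,0]:
L1 α=1/2: [79, 95, 94]
L2 α=1/4: [365/4, 123, 323/4]
L3 α=1/4: [1579/16, 154, 1801/16]
rounded: [99, 154, 113]

(3,0) stack=L1,L2,L3; from [0,0,0]:
after L1 α=1/6: [203/6, 121/3, 74/3]
after L2 α=7/8: [9737/48, 2809/24, 3413/24]
after L3 α=3/7: [18089/84, 7309/42, 575/6]
= [215, 174, 96]

query (1,1) [L1,L2] — begin 0,0,0
after L1 α=2/5: [122/5, 16/5, 96]
after L2 α=1/2: [356/5, 1251/10, 53]
= [71, 125, 53]

at x=1,y=0 over L1,L2,L4,L5:
L1 α=2/3: [452/3, 92/3, 160/3]
L2 α=1/4: [118, 131/2, 229/4]
L4 α=3/4: [739/4, 575/8, 1837/16]
L5 α=5/8: [5757/32, 8165/64, 19991/128]
= [180, 128, 156]


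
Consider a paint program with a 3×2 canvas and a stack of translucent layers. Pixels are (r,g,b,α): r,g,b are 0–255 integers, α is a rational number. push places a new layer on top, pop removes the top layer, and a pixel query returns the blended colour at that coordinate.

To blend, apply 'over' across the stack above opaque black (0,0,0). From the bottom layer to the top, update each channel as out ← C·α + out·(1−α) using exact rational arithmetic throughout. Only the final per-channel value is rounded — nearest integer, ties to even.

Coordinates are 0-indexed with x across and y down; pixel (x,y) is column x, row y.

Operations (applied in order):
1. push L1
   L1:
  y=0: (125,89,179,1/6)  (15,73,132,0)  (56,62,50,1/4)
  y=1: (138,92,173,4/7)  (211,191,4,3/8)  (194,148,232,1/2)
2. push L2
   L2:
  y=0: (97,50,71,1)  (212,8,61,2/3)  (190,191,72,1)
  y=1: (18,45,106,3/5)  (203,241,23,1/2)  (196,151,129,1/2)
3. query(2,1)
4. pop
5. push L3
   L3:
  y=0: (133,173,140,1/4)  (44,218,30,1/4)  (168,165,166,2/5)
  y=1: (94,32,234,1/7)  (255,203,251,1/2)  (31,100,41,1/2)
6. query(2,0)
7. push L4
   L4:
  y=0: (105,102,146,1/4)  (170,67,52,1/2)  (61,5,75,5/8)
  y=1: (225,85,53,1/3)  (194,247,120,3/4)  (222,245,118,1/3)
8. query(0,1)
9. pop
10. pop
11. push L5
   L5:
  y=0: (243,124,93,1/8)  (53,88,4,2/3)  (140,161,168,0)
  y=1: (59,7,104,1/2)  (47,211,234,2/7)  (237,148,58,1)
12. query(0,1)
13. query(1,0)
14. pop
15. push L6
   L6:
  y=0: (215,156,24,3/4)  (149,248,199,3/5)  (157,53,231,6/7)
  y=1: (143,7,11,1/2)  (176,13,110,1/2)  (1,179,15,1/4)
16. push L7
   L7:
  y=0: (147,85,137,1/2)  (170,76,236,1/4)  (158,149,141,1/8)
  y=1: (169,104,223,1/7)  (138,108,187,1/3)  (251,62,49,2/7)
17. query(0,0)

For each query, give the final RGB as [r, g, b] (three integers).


(2,1) stack=L1,L2; from [0,0,0]:
+L1 (α=1/2) → [97, 74, 116]
+L2 (α=1/2) → [293/2, 225/2, 245/2]
= [146, 112, 122]

at x=2,y=0 over L1,L3:
after L1 α=1/4: [14, 31/2, 25/2]
after L3 α=2/5: [378/5, 753/10, 739/10]
rounded: [76, 75, 74]

query (0,1) [L1,L3,L4] — begin 0,0,0
after L1 α=4/7: [552/7, 368/7, 692/7]
after L3 α=1/7: [3970/49, 2432/49, 5790/49]
after L4 α=1/3: [18965/147, 9029/147, 14177/147]
→ [129, 61, 96]

query (0,1) [L1,L5] — begin 0,0,0
L1 α=4/7: [552/7, 368/7, 692/7]
L5 α=1/2: [965/14, 417/14, 710/7]
rounded: [69, 30, 101]

(1,0) stack=L1,L5; from [0,0,0]:
after L1 α=0: [0, 0, 0]
after L5 α=2/3: [106/3, 176/3, 8/3]
→ [35, 59, 3]

query (0,0) [L1,L6,L7] — begin 0,0,0
L1 α=1/6: [125/6, 89/6, 179/6]
L6 α=3/4: [3995/24, 2897/24, 611/24]
L7 α=1/2: [7523/48, 4937/48, 3899/48]
= [157, 103, 81]


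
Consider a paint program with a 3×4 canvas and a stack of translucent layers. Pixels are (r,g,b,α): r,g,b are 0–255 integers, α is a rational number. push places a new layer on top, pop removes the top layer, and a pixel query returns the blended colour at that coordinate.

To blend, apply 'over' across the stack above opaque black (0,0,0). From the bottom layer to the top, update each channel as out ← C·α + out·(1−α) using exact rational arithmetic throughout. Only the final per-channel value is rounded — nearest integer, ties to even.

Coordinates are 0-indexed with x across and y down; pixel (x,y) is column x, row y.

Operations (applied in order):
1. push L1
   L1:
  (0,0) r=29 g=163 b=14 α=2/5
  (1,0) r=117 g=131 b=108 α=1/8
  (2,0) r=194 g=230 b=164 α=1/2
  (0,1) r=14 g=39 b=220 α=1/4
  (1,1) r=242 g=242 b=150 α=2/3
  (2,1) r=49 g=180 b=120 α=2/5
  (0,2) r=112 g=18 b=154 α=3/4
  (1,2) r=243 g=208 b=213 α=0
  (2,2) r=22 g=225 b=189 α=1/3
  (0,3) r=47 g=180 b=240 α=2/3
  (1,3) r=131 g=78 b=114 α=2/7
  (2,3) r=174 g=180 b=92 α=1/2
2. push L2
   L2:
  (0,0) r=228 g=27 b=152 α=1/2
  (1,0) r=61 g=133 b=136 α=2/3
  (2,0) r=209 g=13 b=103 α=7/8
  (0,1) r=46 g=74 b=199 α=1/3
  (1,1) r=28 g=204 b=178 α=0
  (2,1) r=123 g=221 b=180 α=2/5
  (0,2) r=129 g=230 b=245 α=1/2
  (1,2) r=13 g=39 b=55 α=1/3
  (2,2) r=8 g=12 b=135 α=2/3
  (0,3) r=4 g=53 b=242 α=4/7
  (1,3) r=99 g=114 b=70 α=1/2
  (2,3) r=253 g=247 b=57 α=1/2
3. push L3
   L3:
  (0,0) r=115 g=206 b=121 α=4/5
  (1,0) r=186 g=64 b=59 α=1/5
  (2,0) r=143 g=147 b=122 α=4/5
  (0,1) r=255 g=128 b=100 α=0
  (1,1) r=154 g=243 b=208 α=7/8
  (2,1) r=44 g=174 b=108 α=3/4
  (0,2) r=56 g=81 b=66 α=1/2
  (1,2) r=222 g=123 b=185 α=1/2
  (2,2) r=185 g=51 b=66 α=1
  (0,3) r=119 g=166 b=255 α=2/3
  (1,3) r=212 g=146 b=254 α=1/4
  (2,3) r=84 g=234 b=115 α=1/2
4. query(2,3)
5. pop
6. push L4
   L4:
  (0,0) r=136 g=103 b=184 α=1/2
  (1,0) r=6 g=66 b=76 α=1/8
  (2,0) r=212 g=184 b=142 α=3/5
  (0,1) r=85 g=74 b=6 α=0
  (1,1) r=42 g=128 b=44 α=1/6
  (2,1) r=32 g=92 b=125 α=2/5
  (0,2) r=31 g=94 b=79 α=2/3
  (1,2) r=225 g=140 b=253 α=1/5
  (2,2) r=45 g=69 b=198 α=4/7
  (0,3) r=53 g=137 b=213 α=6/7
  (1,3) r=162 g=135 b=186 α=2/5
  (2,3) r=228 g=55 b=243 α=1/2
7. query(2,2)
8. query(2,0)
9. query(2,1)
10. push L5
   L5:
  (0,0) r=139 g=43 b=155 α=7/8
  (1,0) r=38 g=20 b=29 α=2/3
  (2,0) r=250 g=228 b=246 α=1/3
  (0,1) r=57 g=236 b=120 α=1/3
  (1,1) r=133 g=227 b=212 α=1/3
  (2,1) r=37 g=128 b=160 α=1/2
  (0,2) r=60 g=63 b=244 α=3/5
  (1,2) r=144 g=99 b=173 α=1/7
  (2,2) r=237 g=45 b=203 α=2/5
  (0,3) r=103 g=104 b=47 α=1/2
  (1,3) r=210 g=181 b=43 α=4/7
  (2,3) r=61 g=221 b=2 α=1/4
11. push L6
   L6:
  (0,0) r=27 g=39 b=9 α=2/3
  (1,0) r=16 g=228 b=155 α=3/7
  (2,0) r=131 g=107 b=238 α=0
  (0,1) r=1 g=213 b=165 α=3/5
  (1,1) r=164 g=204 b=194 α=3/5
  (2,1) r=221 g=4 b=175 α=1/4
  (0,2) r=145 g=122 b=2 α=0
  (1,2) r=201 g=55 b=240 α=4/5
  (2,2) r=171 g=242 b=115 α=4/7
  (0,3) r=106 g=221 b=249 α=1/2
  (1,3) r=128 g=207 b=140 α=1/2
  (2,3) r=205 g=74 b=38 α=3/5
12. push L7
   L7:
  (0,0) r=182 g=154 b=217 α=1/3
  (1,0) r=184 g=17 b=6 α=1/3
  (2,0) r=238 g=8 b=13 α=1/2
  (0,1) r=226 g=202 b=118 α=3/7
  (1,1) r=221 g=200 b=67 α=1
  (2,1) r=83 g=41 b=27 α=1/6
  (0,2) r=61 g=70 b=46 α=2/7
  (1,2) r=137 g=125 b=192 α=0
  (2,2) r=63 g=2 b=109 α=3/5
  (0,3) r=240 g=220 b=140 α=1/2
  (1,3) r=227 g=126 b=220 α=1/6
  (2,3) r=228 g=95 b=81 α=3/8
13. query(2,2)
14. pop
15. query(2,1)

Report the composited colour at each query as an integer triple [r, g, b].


at x=2,y=3 over L1,L2,L3:
L1 α=1/2: [87, 90, 46]
L2 α=1/2: [170, 337/2, 103/2]
L3 α=1/2: [127, 805/4, 333/4]
→ [127, 201, 83]

(2,2) stack=L1,L2,L4; from [0,0,0]:
+L1 (α=1/3) → [22/3, 75, 63]
+L2 (α=2/3) → [70/9, 33, 111]
+L4 (α=4/7) → [610/21, 375/7, 1125/7]
rounded: [29, 54, 161]

(2,0) stack=L1,L2,L4; from [0,0,0]:
L1 α=1/2: [97, 115, 82]
L2 α=7/8: [195, 103/4, 803/8]
L4 α=3/5: [1026/5, 1207/10, 2507/20]
= [205, 121, 125]

(2,1) stack=L1,L2,L4; from [0,0,0]:
+L1 (α=2/5) → [98/5, 72, 48]
+L2 (α=2/5) → [1524/25, 658/5, 504/5]
+L4 (α=2/5) → [6172/125, 2894/25, 2762/25]
→ [49, 116, 110]

at x=2,y=2 over L1,L2,L4,L5,L6,L7:
after L1 α=1/3: [22/3, 75, 63]
after L2 α=2/3: [70/9, 33, 111]
after L4 α=4/7: [610/21, 375/7, 1125/7]
after L5 α=2/5: [3928/35, 351/7, 6217/35]
after L6 α=4/7: [35724/245, 7829/49, 34751/245]
after L7 α=3/5: [117753/1225, 15952/245, 149617/1225]
rounded: [96, 65, 122]

query (2,1) [L1,L2,L4,L5,L6] — begin 0,0,0
after L1 α=2/5: [98/5, 72, 48]
after L2 α=2/5: [1524/25, 658/5, 504/5]
after L4 α=2/5: [6172/125, 2894/25, 2762/25]
after L5 α=1/2: [10797/250, 3047/25, 3381/25]
after L6 α=1/4: [87641/1000, 9241/100, 7259/50]
rounded: [88, 92, 145]


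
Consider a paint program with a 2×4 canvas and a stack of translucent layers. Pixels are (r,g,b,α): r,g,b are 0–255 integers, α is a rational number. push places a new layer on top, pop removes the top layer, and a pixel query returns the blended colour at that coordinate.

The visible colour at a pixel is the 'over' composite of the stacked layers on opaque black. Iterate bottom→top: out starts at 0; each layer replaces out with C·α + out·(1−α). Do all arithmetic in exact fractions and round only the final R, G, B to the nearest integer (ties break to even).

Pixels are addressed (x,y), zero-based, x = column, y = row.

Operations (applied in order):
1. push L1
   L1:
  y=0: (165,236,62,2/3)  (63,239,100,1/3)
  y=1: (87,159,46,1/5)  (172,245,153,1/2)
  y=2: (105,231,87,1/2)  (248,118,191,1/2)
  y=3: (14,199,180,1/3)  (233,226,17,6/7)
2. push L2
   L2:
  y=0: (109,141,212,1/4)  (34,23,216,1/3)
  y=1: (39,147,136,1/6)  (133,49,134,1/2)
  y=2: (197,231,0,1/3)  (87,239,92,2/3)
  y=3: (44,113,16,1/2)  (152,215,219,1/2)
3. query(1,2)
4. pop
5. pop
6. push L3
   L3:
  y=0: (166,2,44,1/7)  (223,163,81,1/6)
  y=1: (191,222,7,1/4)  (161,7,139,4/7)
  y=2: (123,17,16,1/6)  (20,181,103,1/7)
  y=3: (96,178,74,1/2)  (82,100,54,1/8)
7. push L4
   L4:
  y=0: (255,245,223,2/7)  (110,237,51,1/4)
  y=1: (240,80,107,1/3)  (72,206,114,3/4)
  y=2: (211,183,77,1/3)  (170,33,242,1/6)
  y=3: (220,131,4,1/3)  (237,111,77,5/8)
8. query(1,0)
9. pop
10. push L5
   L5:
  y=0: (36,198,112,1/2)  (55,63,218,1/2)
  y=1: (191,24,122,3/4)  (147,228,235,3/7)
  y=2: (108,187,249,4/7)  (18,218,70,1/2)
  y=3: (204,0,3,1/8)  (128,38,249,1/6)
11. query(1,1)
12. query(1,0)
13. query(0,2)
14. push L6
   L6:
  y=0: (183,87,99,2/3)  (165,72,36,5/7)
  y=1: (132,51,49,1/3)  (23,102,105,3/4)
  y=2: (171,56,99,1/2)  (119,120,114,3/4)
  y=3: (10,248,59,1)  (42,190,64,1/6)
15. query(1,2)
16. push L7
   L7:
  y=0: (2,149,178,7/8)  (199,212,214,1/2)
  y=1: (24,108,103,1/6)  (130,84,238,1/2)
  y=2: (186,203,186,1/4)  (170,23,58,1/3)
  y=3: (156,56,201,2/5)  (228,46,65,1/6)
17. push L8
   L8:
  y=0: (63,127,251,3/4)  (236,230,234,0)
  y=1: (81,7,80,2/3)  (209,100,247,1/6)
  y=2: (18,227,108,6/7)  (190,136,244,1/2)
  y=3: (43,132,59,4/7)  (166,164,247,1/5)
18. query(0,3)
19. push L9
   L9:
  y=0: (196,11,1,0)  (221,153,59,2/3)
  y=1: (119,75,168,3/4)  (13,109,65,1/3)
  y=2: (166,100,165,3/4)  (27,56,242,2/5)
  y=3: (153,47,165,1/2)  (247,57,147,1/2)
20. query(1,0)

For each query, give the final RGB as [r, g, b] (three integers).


(1,2) stack=L1,L2; from [0,0,0]:
after L1 α=1/2: [124, 59, 191/2]
after L2 α=2/3: [298/3, 179, 559/6]
rounded: [99, 179, 93]

(1,0) stack=L3,L4; from [0,0,0]:
after L3 α=1/6: [223/6, 163/6, 27/2]
after L4 α=1/4: [443/8, 637/8, 183/8]
= [55, 80, 23]

at x=1,y=1 over L3,L5:
L3 α=4/7: [92, 4, 556/7]
L5 α=3/7: [809/7, 100, 7159/49]
→ [116, 100, 146]

query (1,0) [L3,L5] — begin 0,0,0
+L3 (α=1/6) → [223/6, 163/6, 27/2]
+L5 (α=1/2) → [553/12, 541/12, 463/4]
rounded: [46, 45, 116]

query (0,2) [L3,L5] — begin 0,0,0
L3 α=1/6: [41/2, 17/6, 8/3]
L5 α=4/7: [141/2, 1513/14, 1004/7]
rounded: [70, 108, 143]

query (1,2) [L3,L5,L6] — begin 0,0,0
after L3 α=1/7: [20/7, 181/7, 103/7]
after L5 α=1/2: [73/7, 1707/14, 593/14]
after L6 α=3/4: [643/7, 6747/56, 5381/56]
→ [92, 120, 96]

at x=0,y=3 over L3,L5,L6,L7,L8:
+L3 (α=1/2) → [48, 89, 37]
+L5 (α=1/8) → [135/2, 623/8, 131/4]
+L6 (α=1) → [10, 248, 59]
+L7 (α=2/5) → [342/5, 856/5, 579/5]
+L8 (α=4/7) → [1886/35, 744/5, 2917/35]
= [54, 149, 83]

at x=1,y=0 over L3,L5,L6,L7,L8,L9:
after L3 α=1/6: [223/6, 163/6, 27/2]
after L5 α=1/2: [553/12, 541/12, 463/4]
after L6 α=5/7: [5503/42, 2701/42, 823/14]
after L7 α=1/2: [13861/84, 11605/84, 3819/28]
after L8 α=0: [13861/84, 11605/84, 3819/28]
after L9 α=2/3: [50989/252, 37309/252, 7123/84]
→ [202, 148, 85]


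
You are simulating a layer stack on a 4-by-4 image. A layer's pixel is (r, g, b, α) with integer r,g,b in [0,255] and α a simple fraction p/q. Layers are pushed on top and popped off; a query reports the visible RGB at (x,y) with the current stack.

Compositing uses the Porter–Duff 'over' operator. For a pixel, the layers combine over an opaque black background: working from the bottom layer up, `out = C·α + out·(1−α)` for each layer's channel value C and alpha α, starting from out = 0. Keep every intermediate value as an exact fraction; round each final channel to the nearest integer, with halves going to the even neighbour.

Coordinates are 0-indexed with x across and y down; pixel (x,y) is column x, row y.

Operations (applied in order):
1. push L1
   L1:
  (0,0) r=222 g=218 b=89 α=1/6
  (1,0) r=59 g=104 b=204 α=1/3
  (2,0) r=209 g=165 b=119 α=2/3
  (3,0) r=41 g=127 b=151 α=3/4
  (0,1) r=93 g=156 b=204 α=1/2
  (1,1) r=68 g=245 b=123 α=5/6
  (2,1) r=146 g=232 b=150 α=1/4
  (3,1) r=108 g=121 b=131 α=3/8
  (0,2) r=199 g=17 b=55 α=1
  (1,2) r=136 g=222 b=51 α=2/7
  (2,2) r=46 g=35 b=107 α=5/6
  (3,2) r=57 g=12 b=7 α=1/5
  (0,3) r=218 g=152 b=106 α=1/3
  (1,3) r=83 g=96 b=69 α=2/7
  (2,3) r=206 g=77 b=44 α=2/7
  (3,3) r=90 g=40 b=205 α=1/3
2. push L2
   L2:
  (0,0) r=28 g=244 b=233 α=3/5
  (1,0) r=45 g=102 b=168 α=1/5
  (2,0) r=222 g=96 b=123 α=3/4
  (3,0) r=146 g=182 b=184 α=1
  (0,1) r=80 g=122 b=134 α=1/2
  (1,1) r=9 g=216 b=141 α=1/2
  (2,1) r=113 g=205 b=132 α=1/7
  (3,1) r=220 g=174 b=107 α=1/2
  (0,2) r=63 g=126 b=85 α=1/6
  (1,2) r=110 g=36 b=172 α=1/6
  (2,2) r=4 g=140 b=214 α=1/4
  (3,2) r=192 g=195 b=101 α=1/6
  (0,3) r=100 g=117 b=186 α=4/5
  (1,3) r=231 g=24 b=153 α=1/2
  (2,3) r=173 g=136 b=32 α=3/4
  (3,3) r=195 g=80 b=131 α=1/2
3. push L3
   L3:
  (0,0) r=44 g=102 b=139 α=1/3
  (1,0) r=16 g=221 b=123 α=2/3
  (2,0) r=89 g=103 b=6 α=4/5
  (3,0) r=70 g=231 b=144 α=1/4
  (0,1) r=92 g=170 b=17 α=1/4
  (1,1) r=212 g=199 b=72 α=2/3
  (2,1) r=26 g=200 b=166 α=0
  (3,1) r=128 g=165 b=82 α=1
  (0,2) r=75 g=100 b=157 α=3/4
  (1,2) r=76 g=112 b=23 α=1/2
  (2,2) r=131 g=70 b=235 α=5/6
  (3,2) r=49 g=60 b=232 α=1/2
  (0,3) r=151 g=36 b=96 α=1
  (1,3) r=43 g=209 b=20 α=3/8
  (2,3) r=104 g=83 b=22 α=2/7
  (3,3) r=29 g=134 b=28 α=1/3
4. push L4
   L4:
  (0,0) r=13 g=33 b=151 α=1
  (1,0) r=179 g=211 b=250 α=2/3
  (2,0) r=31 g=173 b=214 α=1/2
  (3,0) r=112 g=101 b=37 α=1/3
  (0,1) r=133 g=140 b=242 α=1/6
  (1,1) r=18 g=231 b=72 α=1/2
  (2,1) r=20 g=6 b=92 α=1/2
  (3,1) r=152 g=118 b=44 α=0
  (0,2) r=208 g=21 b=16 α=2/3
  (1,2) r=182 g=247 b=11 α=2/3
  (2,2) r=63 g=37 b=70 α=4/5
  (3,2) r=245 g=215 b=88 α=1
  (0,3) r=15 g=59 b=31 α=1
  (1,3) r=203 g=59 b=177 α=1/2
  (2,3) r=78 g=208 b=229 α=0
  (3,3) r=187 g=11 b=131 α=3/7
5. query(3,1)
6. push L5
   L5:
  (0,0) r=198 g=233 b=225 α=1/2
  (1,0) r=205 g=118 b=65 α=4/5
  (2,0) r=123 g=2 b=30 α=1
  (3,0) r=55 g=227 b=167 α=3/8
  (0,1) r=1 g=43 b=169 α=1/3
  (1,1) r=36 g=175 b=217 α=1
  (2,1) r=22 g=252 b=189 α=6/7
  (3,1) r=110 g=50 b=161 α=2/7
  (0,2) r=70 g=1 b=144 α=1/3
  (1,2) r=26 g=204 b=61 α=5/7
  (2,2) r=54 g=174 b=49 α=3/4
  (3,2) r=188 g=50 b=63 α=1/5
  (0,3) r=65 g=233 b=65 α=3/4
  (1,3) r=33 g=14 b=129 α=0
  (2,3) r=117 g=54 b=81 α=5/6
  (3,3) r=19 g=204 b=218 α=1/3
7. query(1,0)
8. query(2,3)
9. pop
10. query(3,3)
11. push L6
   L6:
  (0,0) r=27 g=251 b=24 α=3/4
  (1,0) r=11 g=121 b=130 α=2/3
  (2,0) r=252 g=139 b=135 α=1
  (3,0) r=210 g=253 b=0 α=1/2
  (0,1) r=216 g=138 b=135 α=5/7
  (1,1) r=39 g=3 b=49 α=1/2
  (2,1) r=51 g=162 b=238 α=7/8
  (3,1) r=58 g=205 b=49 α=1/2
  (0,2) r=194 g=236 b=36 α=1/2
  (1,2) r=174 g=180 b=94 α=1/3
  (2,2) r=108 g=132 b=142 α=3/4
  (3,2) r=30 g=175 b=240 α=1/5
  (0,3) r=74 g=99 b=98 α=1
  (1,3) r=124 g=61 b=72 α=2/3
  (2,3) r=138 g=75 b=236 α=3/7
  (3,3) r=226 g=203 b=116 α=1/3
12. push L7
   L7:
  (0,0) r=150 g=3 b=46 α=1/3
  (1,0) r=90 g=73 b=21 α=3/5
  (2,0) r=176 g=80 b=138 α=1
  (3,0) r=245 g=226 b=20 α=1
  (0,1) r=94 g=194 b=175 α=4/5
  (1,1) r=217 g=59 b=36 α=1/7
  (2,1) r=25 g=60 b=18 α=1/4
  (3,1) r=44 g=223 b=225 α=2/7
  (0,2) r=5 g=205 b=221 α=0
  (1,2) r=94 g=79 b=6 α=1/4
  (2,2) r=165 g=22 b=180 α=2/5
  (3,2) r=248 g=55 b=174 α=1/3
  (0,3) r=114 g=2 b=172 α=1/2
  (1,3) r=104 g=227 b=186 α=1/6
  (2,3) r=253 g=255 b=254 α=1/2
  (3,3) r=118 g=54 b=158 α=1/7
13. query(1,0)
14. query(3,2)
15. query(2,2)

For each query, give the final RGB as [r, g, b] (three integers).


query (3,1) [L1,L2,L3,L4] — begin 0,0,0
+L1 (α=3/8) → [81/2, 363/8, 393/8]
+L2 (α=1/2) → [521/4, 1755/16, 1249/16]
+L3 (α=1) → [128, 165, 82]
+L4 (α=0) → [128, 165, 82]
= [128, 165, 82]

at x=1,y=0 over L1,L2,L3,L4,L5:
L1 α=1/3: [59/3, 104/3, 68]
L2 α=1/5: [371/15, 722/15, 88]
L3 α=2/3: [851/45, 7352/45, 334/3]
L4 α=2/3: [16961/135, 26342/135, 1834/9]
L5 α=4/5: [127661/675, 90062/675, 4174/45]
rounded: [189, 133, 93]

at x=2,y=3 over L1,L2,L3,L4,L5:
after L1 α=2/7: [412/7, 22, 88/7]
after L2 α=3/4: [4045/28, 215/2, 190/7]
after L3 α=2/7: [26049/196, 201/2, 1258/49]
after L4 α=0: [26049/196, 201/2, 1258/49]
after L5 α=5/6: [46903/392, 247/4, 21103/294]
= [120, 62, 72]

at x=3,y=3 over L1,L2,L3,L4:
after L1 α=1/3: [30, 40/3, 205/3]
after L2 α=1/2: [225/2, 140/3, 299/3]
after L3 α=1/3: [254/3, 682/9, 682/9]
after L4 α=3/7: [2699/21, 3025/63, 895/9]
→ [129, 48, 99]

(1,0) stack=L1,L2,L3,L4,L6,L7; from [0,0,0]:
L1 α=1/3: [59/3, 104/3, 68]
L2 α=1/5: [371/15, 722/15, 88]
L3 α=2/3: [851/45, 7352/45, 334/3]
L4 α=2/3: [16961/135, 26342/135, 1834/9]
L6 α=2/3: [19931/405, 59012/405, 4174/27]
L7 α=3/5: [149212/2025, 206719/2025, 10049/135]
→ [74, 102, 74]

at x=3,y=2 over L1,L2,L3,L4,L6,L7:
L1 α=1/5: [57/5, 12/5, 7/5]
L2 α=1/6: [83/2, 69/2, 18]
L3 α=1/2: [181/4, 189/4, 125]
L4 α=1: [245, 215, 88]
L6 α=1/5: [202, 207, 592/5]
L7 α=1/3: [652/3, 469/3, 2054/15]
rounded: [217, 156, 137]

(2,2) stack=L1,L2,L3,L4,L6,L7; from [0,0,0]:
+L1 (α=5/6) → [115/3, 175/6, 535/6]
+L2 (α=1/4) → [119/4, 455/8, 963/8]
+L3 (α=5/6) → [913/8, 1085/16, 10363/48]
+L4 (α=4/5) → [2929/40, 3453/80, 23803/240]
+L6 (α=3/4) → [15889/160, 35133/320, 126043/960]
+L7 (α=2/5) → [100467/800, 119479/1600, 241243/1600]
rounded: [126, 75, 151]


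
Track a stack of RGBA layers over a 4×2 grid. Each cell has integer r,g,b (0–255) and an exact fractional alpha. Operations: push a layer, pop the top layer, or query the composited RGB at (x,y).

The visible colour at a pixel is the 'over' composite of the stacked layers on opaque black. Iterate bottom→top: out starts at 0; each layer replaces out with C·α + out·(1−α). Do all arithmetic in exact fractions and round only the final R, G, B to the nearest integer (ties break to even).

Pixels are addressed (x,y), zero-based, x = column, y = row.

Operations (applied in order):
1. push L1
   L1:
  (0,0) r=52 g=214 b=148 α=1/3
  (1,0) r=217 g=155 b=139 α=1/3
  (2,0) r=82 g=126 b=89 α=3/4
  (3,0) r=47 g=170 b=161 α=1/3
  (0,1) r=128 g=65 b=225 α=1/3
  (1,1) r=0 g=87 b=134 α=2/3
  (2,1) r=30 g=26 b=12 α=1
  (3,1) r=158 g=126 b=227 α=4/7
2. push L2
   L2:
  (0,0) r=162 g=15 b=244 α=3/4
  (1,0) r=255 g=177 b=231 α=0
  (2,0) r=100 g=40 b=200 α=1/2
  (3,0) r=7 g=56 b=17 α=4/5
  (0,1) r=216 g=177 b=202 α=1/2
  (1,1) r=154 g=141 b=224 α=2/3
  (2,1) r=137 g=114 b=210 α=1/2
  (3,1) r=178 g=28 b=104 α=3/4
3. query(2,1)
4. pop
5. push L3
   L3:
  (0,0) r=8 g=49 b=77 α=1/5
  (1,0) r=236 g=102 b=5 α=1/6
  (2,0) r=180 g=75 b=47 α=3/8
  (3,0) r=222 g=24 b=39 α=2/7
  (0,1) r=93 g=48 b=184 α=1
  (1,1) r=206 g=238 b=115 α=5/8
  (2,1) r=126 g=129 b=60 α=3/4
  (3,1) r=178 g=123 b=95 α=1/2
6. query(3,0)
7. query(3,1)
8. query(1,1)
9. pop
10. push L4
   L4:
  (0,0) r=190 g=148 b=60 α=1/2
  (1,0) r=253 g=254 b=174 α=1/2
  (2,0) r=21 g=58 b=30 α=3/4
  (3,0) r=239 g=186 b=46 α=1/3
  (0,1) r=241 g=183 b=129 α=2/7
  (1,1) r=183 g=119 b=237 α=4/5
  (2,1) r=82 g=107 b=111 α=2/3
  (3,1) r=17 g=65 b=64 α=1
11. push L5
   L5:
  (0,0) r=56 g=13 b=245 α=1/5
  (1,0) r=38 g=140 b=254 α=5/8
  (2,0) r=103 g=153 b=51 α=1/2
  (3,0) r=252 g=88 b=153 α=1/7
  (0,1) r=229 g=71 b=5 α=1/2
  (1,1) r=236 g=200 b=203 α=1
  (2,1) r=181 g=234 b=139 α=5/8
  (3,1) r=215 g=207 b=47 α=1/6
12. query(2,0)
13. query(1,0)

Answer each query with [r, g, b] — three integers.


query (2,1) [L1,L2] — begin 0,0,0
after L1 α=1: [30, 26, 12]
after L2 α=1/2: [167/2, 70, 111]
= [84, 70, 111]

at x=3,y=0 over L1,L3:
+L1 (α=1/3) → [47/3, 170/3, 161/3]
+L3 (α=2/7) → [1567/21, 142/3, 1039/21]
rounded: [75, 47, 49]

(3,1) stack=L1,L3; from [0,0,0]:
L1 α=4/7: [632/7, 72, 908/7]
L3 α=1/2: [939/7, 195/2, 1573/14]
= [134, 98, 112]

at x=1,y=1 over L1,L3:
after L1 α=2/3: [0, 58, 268/3]
after L3 α=5/8: [515/4, 341/2, 843/8]
rounded: [129, 170, 105]

(2,0) stack=L1,L4,L5; from [0,0,0]:
+L1 (α=3/4) → [123/2, 189/2, 267/4]
+L4 (α=3/4) → [249/8, 537/8, 627/16]
+L5 (α=1/2) → [1073/16, 1761/16, 1443/32]
→ [67, 110, 45]

(1,0) stack=L1,L4,L5; from [0,0,0]:
L1 α=1/3: [217/3, 155/3, 139/3]
L4 α=1/2: [488/3, 917/6, 661/6]
L5 α=5/8: [339/4, 2317/16, 3201/16]
→ [85, 145, 200]


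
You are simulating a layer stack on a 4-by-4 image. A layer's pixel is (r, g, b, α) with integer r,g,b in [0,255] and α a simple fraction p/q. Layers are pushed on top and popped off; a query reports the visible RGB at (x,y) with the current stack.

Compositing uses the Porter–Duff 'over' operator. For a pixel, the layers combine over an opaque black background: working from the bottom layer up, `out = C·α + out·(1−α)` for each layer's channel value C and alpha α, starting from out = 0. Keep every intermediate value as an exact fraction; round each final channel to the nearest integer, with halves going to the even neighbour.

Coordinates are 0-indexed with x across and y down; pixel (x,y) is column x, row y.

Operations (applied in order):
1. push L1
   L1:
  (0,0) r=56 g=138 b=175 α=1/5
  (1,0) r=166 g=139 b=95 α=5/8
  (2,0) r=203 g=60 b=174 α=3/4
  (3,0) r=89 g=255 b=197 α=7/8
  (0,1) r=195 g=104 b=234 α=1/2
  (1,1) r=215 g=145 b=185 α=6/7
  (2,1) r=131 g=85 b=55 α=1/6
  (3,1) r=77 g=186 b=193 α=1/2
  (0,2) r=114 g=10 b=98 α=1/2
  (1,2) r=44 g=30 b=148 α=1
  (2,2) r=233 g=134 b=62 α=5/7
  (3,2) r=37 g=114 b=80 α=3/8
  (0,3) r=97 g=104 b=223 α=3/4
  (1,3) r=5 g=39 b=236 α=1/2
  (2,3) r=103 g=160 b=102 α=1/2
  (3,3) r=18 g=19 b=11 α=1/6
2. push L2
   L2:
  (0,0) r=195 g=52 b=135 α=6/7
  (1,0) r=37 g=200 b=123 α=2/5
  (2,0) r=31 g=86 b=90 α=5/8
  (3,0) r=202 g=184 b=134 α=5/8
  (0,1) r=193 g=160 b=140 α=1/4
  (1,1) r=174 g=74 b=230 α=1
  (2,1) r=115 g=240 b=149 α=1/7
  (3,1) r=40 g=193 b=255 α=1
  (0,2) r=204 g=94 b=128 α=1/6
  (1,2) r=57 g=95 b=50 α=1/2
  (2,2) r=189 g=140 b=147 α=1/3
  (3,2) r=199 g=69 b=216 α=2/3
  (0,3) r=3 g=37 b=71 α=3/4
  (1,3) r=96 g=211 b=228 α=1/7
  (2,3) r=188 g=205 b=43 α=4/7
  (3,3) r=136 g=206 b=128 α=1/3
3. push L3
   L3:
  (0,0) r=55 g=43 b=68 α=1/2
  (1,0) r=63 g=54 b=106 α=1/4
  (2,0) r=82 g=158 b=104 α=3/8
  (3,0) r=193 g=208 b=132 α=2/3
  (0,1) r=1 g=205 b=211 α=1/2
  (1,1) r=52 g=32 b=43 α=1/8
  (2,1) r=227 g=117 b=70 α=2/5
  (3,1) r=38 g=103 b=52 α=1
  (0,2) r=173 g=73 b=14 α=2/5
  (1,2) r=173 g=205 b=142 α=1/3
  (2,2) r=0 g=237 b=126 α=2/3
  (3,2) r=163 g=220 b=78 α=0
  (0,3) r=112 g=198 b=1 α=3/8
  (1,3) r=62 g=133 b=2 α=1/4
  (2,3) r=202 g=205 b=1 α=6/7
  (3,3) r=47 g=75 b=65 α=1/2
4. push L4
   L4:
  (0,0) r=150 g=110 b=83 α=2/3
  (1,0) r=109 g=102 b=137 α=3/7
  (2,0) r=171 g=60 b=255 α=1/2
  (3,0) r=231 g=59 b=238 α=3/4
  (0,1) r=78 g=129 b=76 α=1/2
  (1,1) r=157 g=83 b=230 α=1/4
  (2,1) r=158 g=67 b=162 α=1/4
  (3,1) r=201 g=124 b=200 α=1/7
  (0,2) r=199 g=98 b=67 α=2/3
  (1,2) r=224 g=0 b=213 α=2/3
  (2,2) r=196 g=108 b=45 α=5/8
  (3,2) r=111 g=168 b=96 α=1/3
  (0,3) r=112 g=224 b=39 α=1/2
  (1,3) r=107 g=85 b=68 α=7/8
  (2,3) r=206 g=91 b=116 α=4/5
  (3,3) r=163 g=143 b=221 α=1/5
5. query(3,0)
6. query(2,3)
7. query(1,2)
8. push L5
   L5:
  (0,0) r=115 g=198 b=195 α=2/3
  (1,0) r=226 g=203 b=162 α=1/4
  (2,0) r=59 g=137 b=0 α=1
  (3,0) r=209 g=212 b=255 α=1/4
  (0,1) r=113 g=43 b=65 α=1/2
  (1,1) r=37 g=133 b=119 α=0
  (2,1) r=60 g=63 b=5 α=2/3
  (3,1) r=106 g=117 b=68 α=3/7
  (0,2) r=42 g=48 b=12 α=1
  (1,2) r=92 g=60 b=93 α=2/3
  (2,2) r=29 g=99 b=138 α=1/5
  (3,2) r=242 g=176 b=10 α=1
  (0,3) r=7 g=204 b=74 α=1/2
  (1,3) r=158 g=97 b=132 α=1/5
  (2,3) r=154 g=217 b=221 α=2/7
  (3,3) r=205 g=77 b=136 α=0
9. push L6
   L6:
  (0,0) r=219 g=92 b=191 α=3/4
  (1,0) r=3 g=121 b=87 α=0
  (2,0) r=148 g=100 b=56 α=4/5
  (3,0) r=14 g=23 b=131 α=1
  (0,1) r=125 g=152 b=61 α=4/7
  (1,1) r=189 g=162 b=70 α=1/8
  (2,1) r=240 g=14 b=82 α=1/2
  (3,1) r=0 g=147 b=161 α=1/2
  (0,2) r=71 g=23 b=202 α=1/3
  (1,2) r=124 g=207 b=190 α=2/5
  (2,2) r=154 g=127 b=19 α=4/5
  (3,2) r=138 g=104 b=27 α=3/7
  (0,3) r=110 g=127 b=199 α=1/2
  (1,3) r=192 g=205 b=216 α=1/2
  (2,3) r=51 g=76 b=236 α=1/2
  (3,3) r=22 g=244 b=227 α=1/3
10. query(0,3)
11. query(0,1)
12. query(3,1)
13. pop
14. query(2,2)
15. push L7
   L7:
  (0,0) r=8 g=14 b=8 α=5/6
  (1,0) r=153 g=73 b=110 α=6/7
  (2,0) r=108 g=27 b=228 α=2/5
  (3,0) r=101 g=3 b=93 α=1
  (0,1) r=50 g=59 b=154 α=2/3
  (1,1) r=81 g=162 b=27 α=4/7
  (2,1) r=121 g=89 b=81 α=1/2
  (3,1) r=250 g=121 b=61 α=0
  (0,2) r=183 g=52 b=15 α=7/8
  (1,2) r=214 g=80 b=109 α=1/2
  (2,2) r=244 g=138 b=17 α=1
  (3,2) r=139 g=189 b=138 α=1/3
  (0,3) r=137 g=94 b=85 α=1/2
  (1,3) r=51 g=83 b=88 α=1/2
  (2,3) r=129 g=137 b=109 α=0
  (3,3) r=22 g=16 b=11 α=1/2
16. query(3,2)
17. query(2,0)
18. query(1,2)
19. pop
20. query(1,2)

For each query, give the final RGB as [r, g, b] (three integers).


(3,0) stack=L1,L2,L3,L4; from [0,0,0]:
L1 α=7/8: [623/8, 1785/8, 1379/8]
L2 α=5/8: [9949/64, 12715/64, 9497/64]
L3 α=2/3: [11551/64, 13113/64, 26393/192]
L4 α=3/4: [55903/256, 24441/256, 163481/768]
rounded: [218, 95, 213]

at x=2,y=3 over L1,L2,L3,L4:
L1 α=1/2: [103/2, 80, 51]
L2 α=4/7: [259/2, 1060/7, 325/7]
L3 α=6/7: [2683/14, 9670/49, 367/49]
L4 α=4/5: [14219/70, 27506/245, 23103/245]
= [203, 112, 94]

query (1,2) [L1,L2,L3,L4] — begin 0,0,0
L1 α=1: [44, 30, 148]
L2 α=1/2: [101/2, 125/2, 99]
L3 α=1/3: [274/3, 110, 340/3]
L4 α=2/3: [1618/9, 110/3, 1618/9]
rounded: [180, 37, 180]

at x=0,y=3 over L1,L2,L3,L4,L5,L6:
after L1 α=3/4: [291/4, 78, 669/4]
after L2 α=3/4: [327/16, 189/4, 1521/16]
after L3 α=3/8: [7011/128, 3321/32, 7653/128]
after L4 α=1/2: [21347/256, 10489/64, 12645/256]
after L5 α=1/2: [23139/512, 23545/128, 31589/512]
after L6 α=1/2: [79459/1024, 39801/256, 133477/1024]
= [78, 155, 130]

query (0,1) [L1,L2,L3,L4,L5,L6] — begin 0,0,0
L1 α=1/2: [195/2, 52, 117]
L2 α=1/4: [971/8, 79, 491/4]
L3 α=1/2: [979/16, 142, 1335/8]
L4 α=1/2: [2227/32, 271/2, 1943/16]
L5 α=1/2: [5843/64, 357/4, 2983/32]
L6 α=4/7: [49529/448, 3503/28, 16757/224]
= [111, 125, 75]

(3,1) stack=L1,L2,L3,L4,L5,L6; from [0,0,0]:
after L1 α=1/2: [77/2, 93, 193/2]
after L2 α=1: [40, 193, 255]
after L3 α=1: [38, 103, 52]
after L4 α=1/7: [429/7, 106, 512/7]
after L5 α=3/7: [3942/49, 775/7, 3476/49]
after L6 α=1/2: [1971/49, 902/7, 11365/98]
= [40, 129, 116]

at x=2,y=2 over L1,L2,L3,L4,L5:
+L1 (α=5/7) → [1165/7, 670/7, 310/7]
+L2 (α=1/3) → [3653/21, 2320/21, 1649/21]
+L3 (α=2/3) → [3653/63, 12274/63, 6941/63]
+L4 (α=5/8) → [24233/168, 11807/84, 5833/84]
+L5 (α=1/5) → [25451/210, 13886/105, 8731/105]
→ [121, 132, 83]

at x=3,y=2 over L1,L2,L3,L4,L5,L7:
L1 α=3/8: [111/8, 171/4, 30]
L2 α=2/3: [3295/24, 241/4, 154]
L3 α=0: [3295/24, 241/4, 154]
L4 α=1/3: [4627/36, 577/6, 404/3]
L5 α=1: [242, 176, 10]
L7 α=1/3: [623/3, 541/3, 158/3]
= [208, 180, 53]

query (2,0) [L1,L2,L3,L4,L5,L7] — begin 0,0,0
after L1 α=3/4: [609/4, 45, 261/2]
after L2 α=5/8: [2447/32, 565/8, 1683/16]
after L3 α=3/8: [20107/256, 6617/64, 13407/128]
after L4 α=1/2: [63883/512, 10457/128, 46047/256]
after L5 α=1: [59, 137, 0]
after L7 α=2/5: [393/5, 93, 456/5]
= [79, 93, 91]

at x=1,y=2 over L1,L2,L3,L4,L5,L7:
after L1 α=1: [44, 30, 148]
after L2 α=1/2: [101/2, 125/2, 99]
after L3 α=1/3: [274/3, 110, 340/3]
after L4 α=2/3: [1618/9, 110/3, 1618/9]
after L5 α=2/3: [3274/27, 470/9, 3292/27]
after L7 α=1/2: [4526/27, 595/9, 6235/54]
rounded: [168, 66, 115]

at x=1,y=2 over L1,L2,L3,L4,L5:
L1 α=1: [44, 30, 148]
L2 α=1/2: [101/2, 125/2, 99]
L3 α=1/3: [274/3, 110, 340/3]
L4 α=2/3: [1618/9, 110/3, 1618/9]
L5 α=2/3: [3274/27, 470/9, 3292/27]
→ [121, 52, 122]


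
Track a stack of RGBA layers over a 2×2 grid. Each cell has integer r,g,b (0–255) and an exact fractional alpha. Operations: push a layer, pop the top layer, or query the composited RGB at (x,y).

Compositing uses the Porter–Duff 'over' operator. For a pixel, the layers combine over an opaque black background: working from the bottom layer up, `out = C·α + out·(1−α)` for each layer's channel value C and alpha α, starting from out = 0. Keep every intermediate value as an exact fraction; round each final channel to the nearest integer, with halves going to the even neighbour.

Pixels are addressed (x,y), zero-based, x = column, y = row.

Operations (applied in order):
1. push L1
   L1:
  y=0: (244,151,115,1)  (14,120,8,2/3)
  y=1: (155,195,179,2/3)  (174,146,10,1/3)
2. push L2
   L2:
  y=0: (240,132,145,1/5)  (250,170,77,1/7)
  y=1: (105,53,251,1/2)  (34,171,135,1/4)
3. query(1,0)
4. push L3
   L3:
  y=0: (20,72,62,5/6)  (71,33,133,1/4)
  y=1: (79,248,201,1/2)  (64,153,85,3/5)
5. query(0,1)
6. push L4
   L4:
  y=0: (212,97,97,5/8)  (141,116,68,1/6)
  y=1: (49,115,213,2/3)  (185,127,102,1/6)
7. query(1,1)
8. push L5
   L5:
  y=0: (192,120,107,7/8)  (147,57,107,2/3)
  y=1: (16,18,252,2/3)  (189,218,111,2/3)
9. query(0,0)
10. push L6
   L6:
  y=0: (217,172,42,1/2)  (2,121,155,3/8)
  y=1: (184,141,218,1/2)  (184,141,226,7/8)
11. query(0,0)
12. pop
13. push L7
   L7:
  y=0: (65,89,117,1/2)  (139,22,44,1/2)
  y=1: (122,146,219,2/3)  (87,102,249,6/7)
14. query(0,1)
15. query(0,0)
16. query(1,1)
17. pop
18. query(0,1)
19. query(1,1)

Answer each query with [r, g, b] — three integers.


(1,0) stack=L1,L2; from [0,0,0]:
after L1 α=2/3: [28/3, 80, 16/3]
after L2 α=1/7: [306/7, 650/7, 109/7]
rounded: [44, 93, 16]

at x=0,y=1 over L1,L2,L3:
after L1 α=2/3: [310/3, 130, 358/3]
after L2 α=1/2: [625/6, 183/2, 1111/6]
after L3 α=1/2: [1099/12, 679/4, 2317/12]
rounded: [92, 170, 193]

(1,1) stack=L1,L2,L3,L4; from [0,0,0]:
L1 α=1/3: [58, 146/3, 10/3]
L2 α=1/4: [52, 317/4, 145/4]
L3 α=3/5: [296/5, 247/2, 131/2]
L4 α=1/6: [481/6, 1489/12, 859/12]
= [80, 124, 72]

at x=0,y=0 over L1,L2,L3,L4,L5:
after L1 α=1: [244, 151, 115]
after L2 α=1/5: [1216/5, 736/5, 121]
after L3 α=5/6: [286/5, 1268/15, 431/6]
after L4 α=5/8: [3079/20, 3693/40, 1401/16]
after L5 α=7/8: [29959/160, 37293/320, 13385/128]
rounded: [187, 117, 105]

(0,0) stack=L1,L2,L3,L4,L5,L6; from [0,0,0]:
after L1 α=1: [244, 151, 115]
after L2 α=1/5: [1216/5, 736/5, 121]
after L3 α=5/6: [286/5, 1268/15, 431/6]
after L4 α=5/8: [3079/20, 3693/40, 1401/16]
after L5 α=7/8: [29959/160, 37293/320, 13385/128]
after L6 α=1/2: [64679/320, 92333/640, 18761/256]
→ [202, 144, 73]

query (0,1) [L1,L2,L3,L4,L5,L7] — begin 0,0,0
L1 α=2/3: [310/3, 130, 358/3]
L2 α=1/2: [625/6, 183/2, 1111/6]
L3 α=1/2: [1099/12, 679/4, 2317/12]
L4 α=2/3: [2275/36, 533/4, 7429/36]
L5 α=2/3: [3427/108, 677/12, 25573/108]
L7 α=2/3: [29779/324, 4181/36, 72877/324]
= [92, 116, 225]

at x=0,y=0 over L1,L2,L3,L4,L5,L7:
+L1 (α=1) → [244, 151, 115]
+L2 (α=1/5) → [1216/5, 736/5, 121]
+L3 (α=5/6) → [286/5, 1268/15, 431/6]
+L4 (α=5/8) → [3079/20, 3693/40, 1401/16]
+L5 (α=7/8) → [29959/160, 37293/320, 13385/128]
+L7 (α=1/2) → [40359/320, 65773/640, 28361/256]
rounded: [126, 103, 111]

at x=1,y=1 over L1,L2,L3,L4,L5,L7:
L1 α=1/3: [58, 146/3, 10/3]
L2 α=1/4: [52, 317/4, 145/4]
L3 α=3/5: [296/5, 247/2, 131/2]
L4 α=1/6: [481/6, 1489/12, 859/12]
L5 α=2/3: [2749/18, 6721/36, 3523/36]
L7 α=6/7: [1735/18, 28753/252, 57307/252]
rounded: [96, 114, 227]

query (0,1) [L1,L2,L3,L4,L5] — begin 0,0,0
+L1 (α=2/3) → [310/3, 130, 358/3]
+L2 (α=1/2) → [625/6, 183/2, 1111/6]
+L3 (α=1/2) → [1099/12, 679/4, 2317/12]
+L4 (α=2/3) → [2275/36, 533/4, 7429/36]
+L5 (α=2/3) → [3427/108, 677/12, 25573/108]
rounded: [32, 56, 237]

query (1,1) [L1,L2,L3,L4,L5] — begin 0,0,0
L1 α=1/3: [58, 146/3, 10/3]
L2 α=1/4: [52, 317/4, 145/4]
L3 α=3/5: [296/5, 247/2, 131/2]
L4 α=1/6: [481/6, 1489/12, 859/12]
L5 α=2/3: [2749/18, 6721/36, 3523/36]
→ [153, 187, 98]


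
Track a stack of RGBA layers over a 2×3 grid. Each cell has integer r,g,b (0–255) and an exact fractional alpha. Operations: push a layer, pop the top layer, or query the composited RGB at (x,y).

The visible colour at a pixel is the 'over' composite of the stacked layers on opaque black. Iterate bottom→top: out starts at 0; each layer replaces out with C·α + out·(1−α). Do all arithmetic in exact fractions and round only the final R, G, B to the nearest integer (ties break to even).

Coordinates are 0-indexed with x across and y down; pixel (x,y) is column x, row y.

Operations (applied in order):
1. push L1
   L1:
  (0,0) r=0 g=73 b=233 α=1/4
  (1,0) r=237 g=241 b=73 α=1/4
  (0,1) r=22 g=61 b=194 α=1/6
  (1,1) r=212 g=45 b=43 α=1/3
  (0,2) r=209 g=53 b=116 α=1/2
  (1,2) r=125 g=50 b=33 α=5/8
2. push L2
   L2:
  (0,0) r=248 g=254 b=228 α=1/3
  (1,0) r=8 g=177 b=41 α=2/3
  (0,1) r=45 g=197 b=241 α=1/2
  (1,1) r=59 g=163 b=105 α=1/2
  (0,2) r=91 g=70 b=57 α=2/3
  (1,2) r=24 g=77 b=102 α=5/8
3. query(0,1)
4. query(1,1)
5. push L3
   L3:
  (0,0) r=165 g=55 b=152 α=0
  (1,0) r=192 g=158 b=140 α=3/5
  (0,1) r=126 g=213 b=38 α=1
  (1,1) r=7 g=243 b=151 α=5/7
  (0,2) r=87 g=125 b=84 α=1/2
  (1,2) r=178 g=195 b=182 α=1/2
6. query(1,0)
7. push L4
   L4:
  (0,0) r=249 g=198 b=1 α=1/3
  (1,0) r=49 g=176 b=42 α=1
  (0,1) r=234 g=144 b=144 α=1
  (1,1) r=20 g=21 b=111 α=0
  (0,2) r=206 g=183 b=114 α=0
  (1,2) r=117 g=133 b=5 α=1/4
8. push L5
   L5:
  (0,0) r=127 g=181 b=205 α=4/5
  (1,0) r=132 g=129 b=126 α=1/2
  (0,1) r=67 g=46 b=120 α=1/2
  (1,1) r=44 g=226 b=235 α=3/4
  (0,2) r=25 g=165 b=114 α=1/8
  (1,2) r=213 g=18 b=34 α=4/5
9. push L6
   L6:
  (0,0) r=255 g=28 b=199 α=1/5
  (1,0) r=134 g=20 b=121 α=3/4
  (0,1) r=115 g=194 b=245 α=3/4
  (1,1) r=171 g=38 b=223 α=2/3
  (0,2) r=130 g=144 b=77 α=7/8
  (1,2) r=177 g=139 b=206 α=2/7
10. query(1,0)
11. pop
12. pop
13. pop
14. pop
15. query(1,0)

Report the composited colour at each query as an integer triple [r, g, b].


(0,1) stack=L1,L2; from [0,0,0]:
after L1 α=1/6: [11/3, 61/6, 97/3]
after L2 α=1/2: [73/3, 1243/12, 410/3]
= [24, 104, 137]

query (1,1) [L1,L2] — begin 0,0,0
+L1 (α=1/3) → [212/3, 15, 43/3]
+L2 (α=1/2) → [389/6, 89, 179/3]
rounded: [65, 89, 60]

query (1,0) [L1,L2,L3] — begin 0,0,0
after L1 α=1/4: [237/4, 241/4, 73/4]
after L2 α=2/3: [301/12, 1657/12, 401/12]
after L3 α=3/5: [3757/30, 4501/30, 2921/30]
→ [125, 150, 97]

query (1,0) [L1,L2,L3,L4,L5,L6] — begin 0,0,0
+L1 (α=1/4) → [237/4, 241/4, 73/4]
+L2 (α=2/3) → [301/12, 1657/12, 401/12]
+L3 (α=3/5) → [3757/30, 4501/30, 2921/30]
+L4 (α=1) → [49, 176, 42]
+L5 (α=1/2) → [181/2, 305/2, 84]
+L6 (α=3/4) → [985/8, 425/8, 447/4]
→ [123, 53, 112]

(1,0) stack=L1,L2; from [0,0,0]:
+L1 (α=1/4) → [237/4, 241/4, 73/4]
+L2 (α=2/3) → [301/12, 1657/12, 401/12]
rounded: [25, 138, 33]
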